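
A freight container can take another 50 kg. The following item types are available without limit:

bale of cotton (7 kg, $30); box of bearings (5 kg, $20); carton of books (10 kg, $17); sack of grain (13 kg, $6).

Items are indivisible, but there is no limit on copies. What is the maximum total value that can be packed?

Best value-per-unit is bale of cotton at 30/7, and filling with it alone uses weight 7×7=49. No mix of the others beats 7×30 = 210.

$210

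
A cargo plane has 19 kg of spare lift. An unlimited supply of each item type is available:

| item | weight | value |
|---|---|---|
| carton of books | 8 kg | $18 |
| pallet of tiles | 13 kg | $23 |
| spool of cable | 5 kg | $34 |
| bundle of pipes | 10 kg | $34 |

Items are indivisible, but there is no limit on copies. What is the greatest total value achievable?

Best value-per-unit is spool of cable at 34/5, and filling with it alone uses weight 3×5=15. No mix of the others beats 3×34 = 102.

$102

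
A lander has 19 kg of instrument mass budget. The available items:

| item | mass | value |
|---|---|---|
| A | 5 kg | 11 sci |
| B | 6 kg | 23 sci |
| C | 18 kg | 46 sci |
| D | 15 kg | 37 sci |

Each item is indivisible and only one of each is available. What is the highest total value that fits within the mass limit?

Check high-value combinations within 19 kg:
- C: mass 18, value 46
- D: mass 15, value 37
- A+B: mass 5+6=11, value 11+23=34
- B: mass 6, value 23
- A: mass 5, value 11
Best: 46 sci.

46 sci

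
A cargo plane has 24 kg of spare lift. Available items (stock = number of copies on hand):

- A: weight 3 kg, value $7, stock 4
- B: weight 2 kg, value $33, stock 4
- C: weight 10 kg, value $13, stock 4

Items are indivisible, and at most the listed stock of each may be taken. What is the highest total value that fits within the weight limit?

Top feasible selections:
- 4×A + 4×B: weight 20, value 160
- 2×A + 4×B + 1×C: weight 24, value 159
Best: $160.

$160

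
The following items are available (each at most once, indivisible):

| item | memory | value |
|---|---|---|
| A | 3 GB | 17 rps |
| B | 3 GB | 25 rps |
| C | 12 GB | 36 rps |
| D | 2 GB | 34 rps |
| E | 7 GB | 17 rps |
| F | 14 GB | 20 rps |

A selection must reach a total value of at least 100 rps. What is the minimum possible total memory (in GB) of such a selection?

20

Subsets with value ≥ 100, sorted by total memory:
- A+B+C+D: memory 20, value 112
- B+C+D+E: memory 24, value 112
Minimum memory: 20 GB.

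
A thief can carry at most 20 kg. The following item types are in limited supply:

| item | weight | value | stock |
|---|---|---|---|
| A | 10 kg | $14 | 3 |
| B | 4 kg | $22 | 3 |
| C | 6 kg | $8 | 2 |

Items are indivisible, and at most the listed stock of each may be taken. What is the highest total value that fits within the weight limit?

$74

Top feasible selections:
- 3×B + 1×C: weight 18, value 74
- 3×B: weight 12, value 66
- 2×B + 2×C: weight 20, value 60
Best: $74.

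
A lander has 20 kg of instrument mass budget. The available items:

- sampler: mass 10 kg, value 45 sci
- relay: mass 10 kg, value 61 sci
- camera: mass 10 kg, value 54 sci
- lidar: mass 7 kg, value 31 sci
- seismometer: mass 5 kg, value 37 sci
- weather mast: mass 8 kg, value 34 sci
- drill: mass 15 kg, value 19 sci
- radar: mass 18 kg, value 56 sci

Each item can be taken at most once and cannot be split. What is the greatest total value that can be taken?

This is a 0/1 knapsack; check combinations near the capacity.
- relay+camera: mass 10+10=20, value 61+54=115
- sampler+relay: mass 10+10=20, value 45+61=106
- lidar+seismometer+weather mast: mass 7+5+8=20, value 31+37+34=102
- sampler+camera: mass 10+10=20, value 45+54=99
Best: 115 sci.

115 sci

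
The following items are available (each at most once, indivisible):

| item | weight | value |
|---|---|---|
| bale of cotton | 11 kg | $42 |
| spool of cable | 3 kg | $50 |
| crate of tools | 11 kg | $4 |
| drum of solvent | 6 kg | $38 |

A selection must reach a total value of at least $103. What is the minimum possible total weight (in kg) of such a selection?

20

Subsets with value ≥ 103, sorted by total weight:
- bale of cotton+spool of cable+drum of solvent: weight 20, value 130
- bale of cotton+spool of cable+crate of tools+drum of solvent: weight 31, value 134
Minimum weight: 20 kg.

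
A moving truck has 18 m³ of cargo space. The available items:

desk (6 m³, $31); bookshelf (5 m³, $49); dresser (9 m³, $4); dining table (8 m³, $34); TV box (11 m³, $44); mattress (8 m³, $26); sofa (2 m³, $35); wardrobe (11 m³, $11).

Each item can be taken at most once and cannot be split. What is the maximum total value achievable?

Check high-value combinations within 18 m³:
- bookshelf+TV box+sofa: volume 5+11+2=18, value 49+44+35=128
- bookshelf+dining table+sofa: volume 5+8+2=15, value 49+34+35=118
- desk+bookshelf+sofa: volume 6+5+2=13, value 31+49+35=115
- bookshelf+mattress+sofa: volume 5+8+2=15, value 49+26+35=110
- desk+dining table+sofa: volume 6+8+2=16, value 31+34+35=100
Best: $128.

$128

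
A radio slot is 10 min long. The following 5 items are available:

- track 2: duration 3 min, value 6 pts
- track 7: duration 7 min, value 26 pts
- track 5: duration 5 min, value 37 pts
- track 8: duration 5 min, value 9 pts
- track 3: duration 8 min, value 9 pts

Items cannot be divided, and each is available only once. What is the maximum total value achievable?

46 pts

Check high-value combinations within 10 min:
- track 5+track 8: duration 5+5=10, value 37+9=46
- track 2+track 5: duration 3+5=8, value 6+37=43
- track 5: duration 5, value 37
Best: 46 pts.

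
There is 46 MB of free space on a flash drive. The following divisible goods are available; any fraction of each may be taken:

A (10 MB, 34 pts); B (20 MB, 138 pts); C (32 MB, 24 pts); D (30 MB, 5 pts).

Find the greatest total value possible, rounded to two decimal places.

184.00

Take in order of value per unit:
- B (138/20 per unit): all 20 → value 138, running total 138.00
- A (34/10 per unit): all 10 → value 34, running total 172.00
- C (24/32 per unit): 16 of 32 → value 16×24/32 = 12.0000, running total 184.00
Total 184.00.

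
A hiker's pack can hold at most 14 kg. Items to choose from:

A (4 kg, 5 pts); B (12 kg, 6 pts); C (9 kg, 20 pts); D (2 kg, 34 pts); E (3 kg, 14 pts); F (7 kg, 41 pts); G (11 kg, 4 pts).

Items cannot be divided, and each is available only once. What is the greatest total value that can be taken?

89 pts

Check high-value combinations within 14 kg:
- D+E+F: weight 2+3+7=12, value 34+14+41=89
- A+D+F: weight 4+2+7=13, value 5+34+41=80
- D+F: weight 2+7=9, value 34+41=75
- C+D+E: weight 9+2+3=14, value 20+34+14=68
- A+E+F: weight 4+3+7=14, value 5+14+41=60
Best: 89 pts.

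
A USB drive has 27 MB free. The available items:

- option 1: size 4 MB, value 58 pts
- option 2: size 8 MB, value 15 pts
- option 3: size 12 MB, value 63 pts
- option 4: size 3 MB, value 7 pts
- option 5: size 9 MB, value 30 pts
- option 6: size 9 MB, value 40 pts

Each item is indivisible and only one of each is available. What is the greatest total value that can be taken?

Check high-value combinations within 27 MB:
- option 1+option 3+option 6: size 4+12+9=25, value 58+63+40=161
- option 1+option 3+option 5: size 4+12+9=25, value 58+63+30=151
- option 1+option 2+option 3+option 4: size 4+8+12+3=27, value 58+15+63+7=143
- option 1+option 2+option 3: size 4+8+12=24, value 58+15+63=136
- option 1+option 4+option 5+option 6: size 4+3+9+9=25, value 58+7+30+40=135
Best: 161 pts.

161 pts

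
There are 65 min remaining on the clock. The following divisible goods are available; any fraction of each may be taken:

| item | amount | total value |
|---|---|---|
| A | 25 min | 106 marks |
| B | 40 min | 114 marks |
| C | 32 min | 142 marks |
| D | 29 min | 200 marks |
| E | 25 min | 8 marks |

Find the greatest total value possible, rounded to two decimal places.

Take in order of value per unit:
- D (200/29 per unit): all 29 → value 200, running total 200.00
- C (142/32 per unit): all 32 → value 142, running total 342.00
- A (106/25 per unit): 4 of 25 → value 4×106/25 = 16.9600, running total 358.96
Total 358.96.

358.96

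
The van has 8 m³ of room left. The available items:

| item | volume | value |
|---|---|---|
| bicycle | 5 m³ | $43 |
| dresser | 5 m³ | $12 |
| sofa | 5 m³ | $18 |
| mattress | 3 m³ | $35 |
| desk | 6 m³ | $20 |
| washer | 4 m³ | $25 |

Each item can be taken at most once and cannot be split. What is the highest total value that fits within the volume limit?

$78

Check high-value combinations within 8 m³:
- bicycle+mattress: volume 5+3=8, value 43+35=78
- mattress+washer: volume 3+4=7, value 35+25=60
- sofa+mattress: volume 5+3=8, value 18+35=53
- dresser+mattress: volume 5+3=8, value 12+35=47
- bicycle: volume 5, value 43
Best: $78.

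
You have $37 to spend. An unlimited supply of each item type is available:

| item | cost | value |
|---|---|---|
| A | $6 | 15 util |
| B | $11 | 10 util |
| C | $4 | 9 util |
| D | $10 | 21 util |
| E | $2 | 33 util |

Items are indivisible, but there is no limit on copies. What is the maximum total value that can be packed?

Best value-per-unit is E at 33/2, and filling with it alone uses cost 18×2=36. No mix of the others beats 18×33 = 594.

594 util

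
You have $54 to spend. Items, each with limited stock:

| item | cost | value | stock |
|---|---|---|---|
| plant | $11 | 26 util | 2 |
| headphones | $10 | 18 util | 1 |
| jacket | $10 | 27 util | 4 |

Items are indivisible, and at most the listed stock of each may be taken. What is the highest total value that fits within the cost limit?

Best selections within cost 54 and stock limits:
- 1×plant + 4×jacket: cost 51, value 134
- 2×plant + 3×jacket: cost 52, value 133
Best: 134 util.

134 util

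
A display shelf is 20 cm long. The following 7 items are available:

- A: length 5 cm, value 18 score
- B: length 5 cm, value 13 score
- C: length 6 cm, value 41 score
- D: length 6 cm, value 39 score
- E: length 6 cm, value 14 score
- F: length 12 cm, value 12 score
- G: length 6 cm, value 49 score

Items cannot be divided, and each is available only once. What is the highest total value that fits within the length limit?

Check high-value combinations within 20 cm:
- C+D+G: length 6+6+6=18, value 41+39+49=129
- A+C+G: length 5+6+6=17, value 18+41+49=108
- A+D+G: length 5+6+6=17, value 18+39+49=106
Best: 129 score.

129 score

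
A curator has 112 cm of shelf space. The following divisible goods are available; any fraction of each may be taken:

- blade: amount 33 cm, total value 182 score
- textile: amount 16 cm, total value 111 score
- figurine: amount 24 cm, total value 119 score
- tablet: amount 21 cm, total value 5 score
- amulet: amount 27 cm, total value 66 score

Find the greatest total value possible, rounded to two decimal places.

Take in order of value per unit:
- textile (111/16 per unit): all 16 → value 111, running total 111.00
- blade (182/33 per unit): all 33 → value 182, running total 293.00
- figurine (119/24 per unit): all 24 → value 119, running total 412.00
- amulet (66/27 per unit): all 27 → value 66, running total 478.00
- tablet (5/21 per unit): 12 of 21 → value 12×5/21 = 2.8571, running total 480.86
Total 480.86.

480.86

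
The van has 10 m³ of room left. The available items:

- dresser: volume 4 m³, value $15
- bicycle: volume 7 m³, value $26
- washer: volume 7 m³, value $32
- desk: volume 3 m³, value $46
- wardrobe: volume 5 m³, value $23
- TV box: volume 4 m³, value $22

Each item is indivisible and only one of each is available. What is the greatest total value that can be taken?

Check high-value combinations within 10 m³:
- washer+desk: volume 7+3=10, value 32+46=78
- bicycle+desk: volume 7+3=10, value 26+46=72
- desk+wardrobe: volume 3+5=8, value 46+23=69
- desk+TV box: volume 3+4=7, value 46+22=68
- dresser+desk: volume 4+3=7, value 15+46=61
Best: $78.

$78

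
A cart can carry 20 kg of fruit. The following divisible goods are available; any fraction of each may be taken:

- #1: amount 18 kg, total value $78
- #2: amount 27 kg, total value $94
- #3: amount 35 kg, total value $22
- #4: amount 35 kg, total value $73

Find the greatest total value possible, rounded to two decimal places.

Take in order of value per unit:
- #1 (78/18 per unit): all 18 → value 78, running total 78.00
- #2 (94/27 per unit): 2 of 27 → value 2×94/27 = 6.9630, running total 84.96
Total 84.96.

84.96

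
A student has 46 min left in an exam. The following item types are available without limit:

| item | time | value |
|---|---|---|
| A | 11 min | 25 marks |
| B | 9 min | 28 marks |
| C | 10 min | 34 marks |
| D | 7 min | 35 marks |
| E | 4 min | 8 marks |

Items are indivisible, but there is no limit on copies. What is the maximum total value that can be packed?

Best value-per-unit is D at 35/7; filling with it alone gives 6×35 = 210.
Optimal mix: 6×D + 1×E → time 46, value 218.

218 marks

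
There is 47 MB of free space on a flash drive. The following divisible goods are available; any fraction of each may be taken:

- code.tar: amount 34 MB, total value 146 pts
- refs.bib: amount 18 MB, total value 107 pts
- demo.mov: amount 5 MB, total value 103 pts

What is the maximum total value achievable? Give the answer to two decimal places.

313.06

Take in order of value per unit:
- demo.mov (103/5 per unit): all 5 → value 103, running total 103.00
- refs.bib (107/18 per unit): all 18 → value 107, running total 210.00
- code.tar (146/34 per unit): 24 of 34 → value 24×146/34 = 103.0588, running total 313.06
Total 313.06.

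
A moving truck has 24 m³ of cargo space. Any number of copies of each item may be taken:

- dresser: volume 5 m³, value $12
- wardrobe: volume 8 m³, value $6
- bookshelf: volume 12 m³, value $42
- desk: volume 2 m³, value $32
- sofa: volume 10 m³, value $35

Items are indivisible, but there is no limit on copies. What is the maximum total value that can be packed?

$384

Best value-per-unit is desk at 32/2, and filling with it alone uses volume 12×2=24. No mix of the others beats 12×32 = 384.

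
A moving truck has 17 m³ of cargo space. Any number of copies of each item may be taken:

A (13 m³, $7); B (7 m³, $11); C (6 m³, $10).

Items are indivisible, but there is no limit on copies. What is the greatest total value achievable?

Best value-per-unit is C at 10/6; filling with it alone gives 2×10 = 20.
Optimal mix: 2×B → volume 14, value 22.

$22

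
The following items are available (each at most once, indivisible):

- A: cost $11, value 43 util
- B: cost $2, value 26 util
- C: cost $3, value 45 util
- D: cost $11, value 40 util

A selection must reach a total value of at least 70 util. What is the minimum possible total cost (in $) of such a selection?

Subsets with value ≥ 70, sorted by total cost:
- B+C: cost 5, value 71
- A+C: cost 14, value 88
Minimum cost: 5 $.

5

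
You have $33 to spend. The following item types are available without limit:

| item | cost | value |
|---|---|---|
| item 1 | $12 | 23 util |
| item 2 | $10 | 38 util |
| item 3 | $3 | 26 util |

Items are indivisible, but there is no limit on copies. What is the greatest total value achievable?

Best value-per-unit is item 3 at 26/3, and filling with it alone uses cost 11×3=33. No mix of the others beats 11×26 = 286.

286 util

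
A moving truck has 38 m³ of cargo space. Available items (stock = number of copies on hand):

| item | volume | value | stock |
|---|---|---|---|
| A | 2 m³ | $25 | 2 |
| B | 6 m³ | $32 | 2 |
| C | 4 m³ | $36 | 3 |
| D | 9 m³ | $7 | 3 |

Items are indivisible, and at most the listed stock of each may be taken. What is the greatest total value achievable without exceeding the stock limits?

$229

Best selections within volume 38 and stock limits:
- 2×A + 2×B + 3×C + 1×D: volume 37, value 229
- 2×A + 2×B + 3×C: volume 28, value 222
- 1×A + 2×B + 3×C + 1×D: volume 35, value 204
Best: $229.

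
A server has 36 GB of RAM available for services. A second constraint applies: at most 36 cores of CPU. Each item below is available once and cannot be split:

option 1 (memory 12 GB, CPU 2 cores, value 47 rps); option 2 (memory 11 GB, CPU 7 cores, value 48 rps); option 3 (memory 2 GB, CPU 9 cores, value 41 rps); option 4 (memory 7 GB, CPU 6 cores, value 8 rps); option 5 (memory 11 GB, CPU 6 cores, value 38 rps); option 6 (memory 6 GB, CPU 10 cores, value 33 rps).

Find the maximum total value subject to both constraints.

174 rps

Feasible sets respecting both limits:
- option 1+option 2+option 3+option 5: memory 36, CPU 24, value 174
- option 1+option 2+option 3+option 6: memory 31, CPU 28, value 169
- option 2+option 3+option 5+option 6: memory 30, CPU 32, value 160
- option 1+option 3+option 5+option 6: memory 31, CPU 27, value 159
Best: 174 rps.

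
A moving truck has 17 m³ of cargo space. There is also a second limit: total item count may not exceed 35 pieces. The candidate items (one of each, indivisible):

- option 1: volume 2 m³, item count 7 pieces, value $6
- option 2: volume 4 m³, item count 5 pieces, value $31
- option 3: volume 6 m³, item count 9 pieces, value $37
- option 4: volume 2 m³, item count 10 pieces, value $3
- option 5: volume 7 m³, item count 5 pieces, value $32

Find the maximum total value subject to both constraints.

$100

Feasible sets respecting both limits:
- option 2+option 3+option 5: volume 17, item count 19, value 100
- option 1+option 3+option 4+option 5: volume 17, item count 31, value 78
- option 1+option 2+option 3+option 4: volume 14, item count 31, value 77
Best: $100.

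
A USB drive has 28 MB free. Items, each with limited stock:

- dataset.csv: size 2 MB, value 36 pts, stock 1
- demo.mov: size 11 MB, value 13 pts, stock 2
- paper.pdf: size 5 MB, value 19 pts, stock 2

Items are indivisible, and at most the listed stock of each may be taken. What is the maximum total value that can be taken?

Top feasible selections:
- 1×dataset.csv + 1×demo.mov + 2×paper.pdf: size 23, value 87
- 1×dataset.csv + 2×paper.pdf: size 12, value 74
- 1×dataset.csv + 1×demo.mov + 1×paper.pdf: size 18, value 68
Best: 87 pts.

87 pts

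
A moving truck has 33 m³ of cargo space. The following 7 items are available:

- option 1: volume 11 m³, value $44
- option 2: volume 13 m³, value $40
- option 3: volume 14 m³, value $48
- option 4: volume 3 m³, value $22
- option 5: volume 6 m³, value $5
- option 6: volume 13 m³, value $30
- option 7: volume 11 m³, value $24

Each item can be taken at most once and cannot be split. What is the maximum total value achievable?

$114

This is a 0/1 knapsack; check combinations near the capacity.
- option 1+option 3+option 4: volume 11+14+3=28, value 44+48+22=114
- option 1+option 2+option 4+option 5: volume 11+13+3+6=33, value 44+40+22+5=111
- option 2+option 3+option 4: volume 13+14+3=30, value 40+48+22=110
Best: $114.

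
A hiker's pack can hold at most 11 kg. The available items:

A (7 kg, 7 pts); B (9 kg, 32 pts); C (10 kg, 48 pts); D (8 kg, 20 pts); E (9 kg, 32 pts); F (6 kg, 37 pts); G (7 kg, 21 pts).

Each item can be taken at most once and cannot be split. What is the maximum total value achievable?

Check high-value combinations within 11 kg:
- C: weight 10, value 48
- F: weight 6, value 37
- B: weight 9, value 32
Best: 48 pts.

48 pts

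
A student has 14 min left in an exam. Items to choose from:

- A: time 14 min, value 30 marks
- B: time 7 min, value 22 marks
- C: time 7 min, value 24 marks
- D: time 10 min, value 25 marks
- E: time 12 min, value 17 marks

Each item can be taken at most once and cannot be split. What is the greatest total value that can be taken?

Check high-value combinations within 14 min:
- B+C: time 7+7=14, value 22+24=46
- A: time 14, value 30
- D: time 10, value 25
- C: time 7, value 24
- B: time 7, value 22
Best: 46 marks.

46 marks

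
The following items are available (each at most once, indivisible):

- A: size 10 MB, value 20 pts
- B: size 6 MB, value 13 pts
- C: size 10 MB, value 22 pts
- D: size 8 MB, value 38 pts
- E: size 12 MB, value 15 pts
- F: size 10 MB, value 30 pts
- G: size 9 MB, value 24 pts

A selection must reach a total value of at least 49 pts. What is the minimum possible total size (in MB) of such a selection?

Subsets with value ≥ 49, sorted by total size:
- B+D: size 14, value 51
- D+G: size 17, value 62
- D+F: size 18, value 68
- C+D: size 18, value 60
Minimum size: 14 MB.

14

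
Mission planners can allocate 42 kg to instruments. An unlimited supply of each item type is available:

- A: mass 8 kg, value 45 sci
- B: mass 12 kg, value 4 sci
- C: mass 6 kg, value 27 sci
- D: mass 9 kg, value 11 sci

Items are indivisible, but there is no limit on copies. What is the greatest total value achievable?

Best value-per-unit is A at 45/8, and filling with it alone uses mass 5×8=40. No mix of the others beats 5×45 = 225.

225 sci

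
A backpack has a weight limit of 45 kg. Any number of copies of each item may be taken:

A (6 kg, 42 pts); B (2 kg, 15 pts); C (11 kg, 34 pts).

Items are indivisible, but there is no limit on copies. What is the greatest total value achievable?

Best value-per-unit is B at 15/2, and filling with it alone uses weight 22×2=44. No mix of the others beats 22×15 = 330.

330 pts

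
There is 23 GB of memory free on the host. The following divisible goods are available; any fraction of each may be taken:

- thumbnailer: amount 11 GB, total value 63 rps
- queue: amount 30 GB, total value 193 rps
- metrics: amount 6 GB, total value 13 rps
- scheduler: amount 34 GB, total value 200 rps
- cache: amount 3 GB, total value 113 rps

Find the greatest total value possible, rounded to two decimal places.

241.67

Take in order of value per unit:
- cache (113/3 per unit): all 3 → value 113, running total 113.00
- queue (193/30 per unit): 20 of 30 → value 20×193/30 = 128.6667, running total 241.67
Total 241.67.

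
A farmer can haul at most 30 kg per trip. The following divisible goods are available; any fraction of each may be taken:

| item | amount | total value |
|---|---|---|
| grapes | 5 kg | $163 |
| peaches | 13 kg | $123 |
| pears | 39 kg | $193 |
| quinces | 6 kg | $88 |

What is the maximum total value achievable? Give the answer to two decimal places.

Take in order of value per unit:
- grapes (163/5 per unit): all 5 → value 163, running total 163.00
- quinces (88/6 per unit): all 6 → value 88, running total 251.00
- peaches (123/13 per unit): all 13 → value 123, running total 374.00
- pears (193/39 per unit): 6 of 39 → value 6×193/39 = 29.6923, running total 403.69
Total 403.69.

403.69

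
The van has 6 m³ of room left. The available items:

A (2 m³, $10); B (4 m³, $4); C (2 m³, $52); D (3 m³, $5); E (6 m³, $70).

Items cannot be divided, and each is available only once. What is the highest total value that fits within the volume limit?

$70

Check high-value combinations within 6 m³:
- E: volume 6, value 70
- A+C: volume 2+2=4, value 10+52=62
- C+D: volume 2+3=5, value 52+5=57
- B+C: volume 4+2=6, value 4+52=56
- C: volume 2, value 52
Best: $70.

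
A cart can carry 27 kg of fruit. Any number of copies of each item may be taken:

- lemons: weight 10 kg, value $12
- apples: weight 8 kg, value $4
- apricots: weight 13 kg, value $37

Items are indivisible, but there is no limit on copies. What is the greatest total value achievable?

$74

Best value-per-unit is apricots at 37/13, and filling with it alone uses weight 2×13=26. No mix of the others beats 2×37 = 74.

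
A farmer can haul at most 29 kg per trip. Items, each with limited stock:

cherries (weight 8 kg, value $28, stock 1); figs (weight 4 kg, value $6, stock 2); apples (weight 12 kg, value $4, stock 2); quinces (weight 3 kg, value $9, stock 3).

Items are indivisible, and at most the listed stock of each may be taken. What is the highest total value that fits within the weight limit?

Best selections within weight 29 and stock limits:
- 1×cherries + 2×figs + 3×quinces: weight 25, value 67
- 1×cherries + 1×figs + 3×quinces: weight 21, value 61
Best: $67.

$67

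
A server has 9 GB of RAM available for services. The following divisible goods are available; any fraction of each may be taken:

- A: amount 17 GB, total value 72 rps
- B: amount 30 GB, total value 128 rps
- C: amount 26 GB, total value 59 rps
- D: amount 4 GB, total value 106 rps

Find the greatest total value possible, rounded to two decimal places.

127.33

Take in order of value per unit:
- D (106/4 per unit): all 4 → value 106, running total 106.00
- B (128/30 per unit): 5 of 30 → value 5×128/30 = 21.3333, running total 127.33
Total 127.33.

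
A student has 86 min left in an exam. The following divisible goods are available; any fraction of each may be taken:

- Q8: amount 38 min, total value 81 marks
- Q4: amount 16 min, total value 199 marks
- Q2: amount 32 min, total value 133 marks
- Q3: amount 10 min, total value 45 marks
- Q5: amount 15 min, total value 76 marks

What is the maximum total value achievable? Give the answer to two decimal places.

480.71

Take in order of value per unit:
- Q4 (199/16 per unit): all 16 → value 199, running total 199.00
- Q5 (76/15 per unit): all 15 → value 76, running total 275.00
- Q3 (45/10 per unit): all 10 → value 45, running total 320.00
- Q2 (133/32 per unit): all 32 → value 133, running total 453.00
- Q8 (81/38 per unit): 13 of 38 → value 13×81/38 = 27.7105, running total 480.71
Total 480.71.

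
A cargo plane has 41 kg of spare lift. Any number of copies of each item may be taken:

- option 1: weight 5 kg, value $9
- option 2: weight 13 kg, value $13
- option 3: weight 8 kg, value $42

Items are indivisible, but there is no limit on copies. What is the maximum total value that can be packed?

Best value-per-unit is option 3 at 42/8, and filling with it alone uses weight 5×8=40. No mix of the others beats 5×42 = 210.

$210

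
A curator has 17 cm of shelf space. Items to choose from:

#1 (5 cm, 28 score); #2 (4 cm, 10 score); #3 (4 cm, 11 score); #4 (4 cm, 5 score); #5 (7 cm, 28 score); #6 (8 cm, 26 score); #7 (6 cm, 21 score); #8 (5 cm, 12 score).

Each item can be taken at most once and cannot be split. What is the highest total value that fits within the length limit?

This is a 0/1 knapsack; check combinations near the capacity.
- #1+#5+#8: length 5+7+5=17, value 28+28+12=68
- #1+#3+#5: length 5+4+7=16, value 28+11+28=67
- #1+#2+#5: length 5+4+7=16, value 28+10+28=66
Best: 68 score.

68 score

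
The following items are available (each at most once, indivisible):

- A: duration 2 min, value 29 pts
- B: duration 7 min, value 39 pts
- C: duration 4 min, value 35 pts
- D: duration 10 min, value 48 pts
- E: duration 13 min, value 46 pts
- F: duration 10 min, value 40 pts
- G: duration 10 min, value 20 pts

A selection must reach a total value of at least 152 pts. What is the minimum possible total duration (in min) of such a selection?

26

Subsets with value ≥ 152, sorted by total duration:
- A+C+D+F: duration 26, value 152
- A+C+D+E: duration 29, value 158
- A+B+D+F: duration 29, value 156
Minimum duration: 26 min.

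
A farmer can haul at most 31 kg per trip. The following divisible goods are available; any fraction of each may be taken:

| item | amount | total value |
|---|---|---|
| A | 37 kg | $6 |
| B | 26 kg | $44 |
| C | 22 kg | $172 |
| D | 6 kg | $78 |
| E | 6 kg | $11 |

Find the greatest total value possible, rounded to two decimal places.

Take in order of value per unit:
- D (78/6 per unit): all 6 → value 78, running total 78.00
- C (172/22 per unit): all 22 → value 172, running total 250.00
- E (11/6 per unit): 3 of 6 → value 3×11/6 = 5.5000, running total 255.50
Total 255.50.

255.50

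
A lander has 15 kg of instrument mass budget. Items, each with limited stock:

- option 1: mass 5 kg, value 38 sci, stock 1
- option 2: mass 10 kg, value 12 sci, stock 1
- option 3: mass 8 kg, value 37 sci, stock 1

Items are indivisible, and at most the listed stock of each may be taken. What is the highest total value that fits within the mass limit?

75 sci

Best selections within mass 15 and stock limits:
- 1×option 1 + 1×option 3: mass 13, value 75
- 1×option 1 + 1×option 2: mass 15, value 50
- 1×option 1: mass 5, value 38
Best: 75 sci.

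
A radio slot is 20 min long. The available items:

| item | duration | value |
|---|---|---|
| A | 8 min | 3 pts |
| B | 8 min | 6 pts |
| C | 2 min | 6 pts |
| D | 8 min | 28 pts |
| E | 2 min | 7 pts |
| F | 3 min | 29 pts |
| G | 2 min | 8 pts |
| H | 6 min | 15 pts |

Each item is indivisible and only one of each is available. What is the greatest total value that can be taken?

Check high-value combinations within 20 min:
- D+F+G+H: duration 8+3+2+6=19, value 28+29+8+15=80
- D+E+F+H: duration 8+2+3+6=19, value 28+7+29+15=79
- C+D+E+F+G: duration 2+8+2+3+2=17, value 6+28+7+29+8=78
- C+D+F+H: duration 2+8+3+6=19, value 6+28+29+15=78
Best: 80 pts.

80 pts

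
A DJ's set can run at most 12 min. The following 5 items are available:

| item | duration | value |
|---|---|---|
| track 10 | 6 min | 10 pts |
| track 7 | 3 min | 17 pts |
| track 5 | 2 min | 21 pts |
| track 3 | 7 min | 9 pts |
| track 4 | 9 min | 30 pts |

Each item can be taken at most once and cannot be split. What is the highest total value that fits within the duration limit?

51 pts

This is a 0/1 knapsack; check combinations near the capacity.
- track 5+track 4: duration 2+9=11, value 21+30=51
- track 10+track 7+track 5: duration 6+3+2=11, value 10+17+21=48
- track 7+track 5+track 3: duration 3+2+7=12, value 17+21+9=47
Best: 51 pts.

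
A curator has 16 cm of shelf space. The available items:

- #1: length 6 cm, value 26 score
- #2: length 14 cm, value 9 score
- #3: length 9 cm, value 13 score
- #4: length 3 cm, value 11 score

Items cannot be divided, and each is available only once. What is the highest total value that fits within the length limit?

Check high-value combinations within 16 cm:
- #1+#3: length 6+9=15, value 26+13=39
- #1+#4: length 6+3=9, value 26+11=37
- #1: length 6, value 26
- #3+#4: length 9+3=12, value 13+11=24
- #3: length 9, value 13
Best: 39 score.

39 score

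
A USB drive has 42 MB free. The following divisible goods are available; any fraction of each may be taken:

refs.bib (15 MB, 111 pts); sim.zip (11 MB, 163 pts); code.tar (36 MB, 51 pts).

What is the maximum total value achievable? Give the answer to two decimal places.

Take in order of value per unit:
- sim.zip (163/11 per unit): all 11 → value 163, running total 163.00
- refs.bib (111/15 per unit): all 15 → value 111, running total 274.00
- code.tar (51/36 per unit): 16 of 36 → value 16×51/36 = 22.6667, running total 296.67
Total 296.67.

296.67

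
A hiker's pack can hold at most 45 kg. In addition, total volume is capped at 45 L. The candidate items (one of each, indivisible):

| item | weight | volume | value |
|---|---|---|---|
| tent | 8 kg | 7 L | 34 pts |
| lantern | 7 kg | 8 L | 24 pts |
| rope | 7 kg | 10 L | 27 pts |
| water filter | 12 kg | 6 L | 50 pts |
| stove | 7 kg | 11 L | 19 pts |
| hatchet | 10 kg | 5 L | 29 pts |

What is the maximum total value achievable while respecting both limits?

Feasible sets respecting both limits:
- tent+lantern+rope+water filter+hatchet: weight 44, volume 36, value 164
- tent+rope+water filter+stove+hatchet: weight 44, volume 39, value 159
- tent+lantern+water filter+stove+hatchet: weight 44, volume 37, value 156
- tent+lantern+rope+water filter+stove: weight 41, volume 42, value 154
Best: 164 pts.

164 pts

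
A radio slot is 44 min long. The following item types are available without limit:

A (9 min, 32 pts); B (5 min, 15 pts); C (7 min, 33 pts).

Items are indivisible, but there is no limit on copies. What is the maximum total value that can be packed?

Best value-per-unit is C at 33/7, and filling with it alone uses duration 6×7=42. No mix of the others beats 6×33 = 198.

198 pts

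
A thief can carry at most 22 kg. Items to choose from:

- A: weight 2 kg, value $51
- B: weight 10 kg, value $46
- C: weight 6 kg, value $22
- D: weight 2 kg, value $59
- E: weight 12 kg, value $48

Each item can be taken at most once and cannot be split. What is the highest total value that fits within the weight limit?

$180

Check high-value combinations within 22 kg:
- A+C+D+E: weight 2+6+2+12=22, value 51+22+59+48=180
- A+B+C+D: weight 2+10+6+2=20, value 51+46+22+59=178
- A+D+E: weight 2+2+12=16, value 51+59+48=158
- A+B+D: weight 2+10+2=14, value 51+46+59=156
- A+C+D: weight 2+6+2=10, value 51+22+59=132
Best: $180.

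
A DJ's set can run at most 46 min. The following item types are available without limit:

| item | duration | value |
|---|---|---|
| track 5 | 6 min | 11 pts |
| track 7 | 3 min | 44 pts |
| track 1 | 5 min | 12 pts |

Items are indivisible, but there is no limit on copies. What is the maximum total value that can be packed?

660 pts

Best value-per-unit is track 7 at 44/3, and filling with it alone uses duration 15×3=45. No mix of the others beats 15×44 = 660.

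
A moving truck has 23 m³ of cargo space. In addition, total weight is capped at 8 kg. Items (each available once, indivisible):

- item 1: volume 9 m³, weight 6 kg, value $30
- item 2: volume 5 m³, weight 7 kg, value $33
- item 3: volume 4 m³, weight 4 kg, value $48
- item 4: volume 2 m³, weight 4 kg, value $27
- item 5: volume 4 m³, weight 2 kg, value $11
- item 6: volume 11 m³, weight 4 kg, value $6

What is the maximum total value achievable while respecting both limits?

$75

Feasible sets respecting both limits:
- item 3+item 4: volume 6, weight 8, value 75
- item 3+item 5: volume 8, weight 6, value 59
- item 3+item 6: volume 15, weight 8, value 54
- item 3: volume 4, weight 4, value 48
Best: $75.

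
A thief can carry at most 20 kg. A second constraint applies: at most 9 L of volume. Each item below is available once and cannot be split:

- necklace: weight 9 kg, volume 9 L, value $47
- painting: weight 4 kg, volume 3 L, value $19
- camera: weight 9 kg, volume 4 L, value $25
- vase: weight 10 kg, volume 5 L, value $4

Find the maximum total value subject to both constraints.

$47

Feasible sets respecting both limits:
- necklace: weight 9, volume 9, value 47
- painting+camera: weight 13, volume 7, value 44
- camera+vase: weight 19, volume 9, value 29
- camera: weight 9, volume 4, value 25
Best: $47.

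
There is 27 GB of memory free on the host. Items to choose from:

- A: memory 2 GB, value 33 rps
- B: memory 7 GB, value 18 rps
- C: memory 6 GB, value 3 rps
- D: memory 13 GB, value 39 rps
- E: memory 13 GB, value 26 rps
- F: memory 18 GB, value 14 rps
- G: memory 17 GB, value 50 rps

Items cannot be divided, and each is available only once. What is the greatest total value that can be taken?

101 rps

Check high-value combinations within 27 GB:
- A+B+G: memory 2+7+17=26, value 33+18+50=101
- A+B+D: memory 2+7+13=22, value 33+18+39=90
- A+C+G: memory 2+6+17=25, value 33+3+50=86
- A+G: memory 2+17=19, value 33+50=83
Best: 101 rps.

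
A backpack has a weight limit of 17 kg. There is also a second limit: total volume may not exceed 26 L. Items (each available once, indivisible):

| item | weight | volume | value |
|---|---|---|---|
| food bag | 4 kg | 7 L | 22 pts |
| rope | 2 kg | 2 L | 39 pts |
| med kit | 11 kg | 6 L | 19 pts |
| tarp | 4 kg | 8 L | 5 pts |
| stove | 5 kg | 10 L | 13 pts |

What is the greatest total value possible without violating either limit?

Feasible sets respecting both limits:
- food bag+rope+med kit: weight 17, volume 15, value 80
- food bag+rope+stove: weight 11, volume 19, value 74
- food bag+rope+tarp: weight 10, volume 17, value 66
Best: 80 pts.

80 pts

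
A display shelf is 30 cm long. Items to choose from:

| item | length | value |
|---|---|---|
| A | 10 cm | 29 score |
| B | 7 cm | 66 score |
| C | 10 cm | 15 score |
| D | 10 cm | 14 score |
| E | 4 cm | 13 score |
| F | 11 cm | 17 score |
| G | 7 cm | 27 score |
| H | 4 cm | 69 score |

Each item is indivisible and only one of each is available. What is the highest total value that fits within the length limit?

Check high-value combinations within 30 cm:
- A+B+G+H: length 10+7+7+4=28, value 29+66+27+69=191
- B+F+G+H: length 7+11+7+4=29, value 66+17+27+69=179
- A+B+E+H: length 10+7+4+4=25, value 29+66+13+69=177
- B+C+G+H: length 7+10+7+4=28, value 66+15+27+69=177
- B+D+G+H: length 7+10+7+4=28, value 66+14+27+69=176
Best: 191 score.

191 score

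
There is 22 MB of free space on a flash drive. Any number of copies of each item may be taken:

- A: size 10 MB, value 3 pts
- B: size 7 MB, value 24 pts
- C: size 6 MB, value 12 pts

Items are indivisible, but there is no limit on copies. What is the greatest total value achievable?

Best value-per-unit is B at 24/7, and filling with it alone uses size 3×7=21. No mix of the others beats 3×24 = 72.

72 pts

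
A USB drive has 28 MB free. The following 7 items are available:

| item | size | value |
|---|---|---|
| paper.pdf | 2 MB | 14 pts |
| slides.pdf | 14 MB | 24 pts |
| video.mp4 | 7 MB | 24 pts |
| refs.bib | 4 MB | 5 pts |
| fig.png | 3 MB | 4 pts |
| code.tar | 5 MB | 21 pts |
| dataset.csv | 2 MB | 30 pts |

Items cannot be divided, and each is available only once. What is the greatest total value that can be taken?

99 pts

Check high-value combinations within 28 MB:
- slides.pdf+video.mp4+code.tar+dataset.csv: size 14+7+5+2=28, value 24+24+21+30=99
- paper.pdf+video.mp4+refs.bib+fig.png+code.tar+dataset.csv: size 2+7+4+3+5+2=23, value 14+24+5+4+21+30=98
- paper.pdf+slides.pdf+video.mp4+fig.png+dataset.csv: size 2+14+7+3+2=28, value 14+24+24+4+30=96
- paper.pdf+video.mp4+refs.bib+code.tar+dataset.csv: size 2+7+4+5+2=20, value 14+24+5+21+30=94
- paper.pdf+slides.pdf+refs.bib+code.tar+dataset.csv: size 2+14+4+5+2=27, value 14+24+5+21+30=94
Best: 99 pts.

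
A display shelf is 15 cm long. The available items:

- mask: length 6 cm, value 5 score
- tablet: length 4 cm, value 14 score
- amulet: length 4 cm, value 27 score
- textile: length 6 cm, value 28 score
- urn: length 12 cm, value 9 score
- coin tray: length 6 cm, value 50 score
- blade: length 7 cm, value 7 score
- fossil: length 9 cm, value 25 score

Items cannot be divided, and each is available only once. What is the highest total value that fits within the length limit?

91 score

Check high-value combinations within 15 cm:
- tablet+amulet+coin tray: length 4+4+6=14, value 14+27+50=91
- textile+coin tray: length 6+6=12, value 28+50=78
- amulet+coin tray: length 4+6=10, value 27+50=77
Best: 91 score.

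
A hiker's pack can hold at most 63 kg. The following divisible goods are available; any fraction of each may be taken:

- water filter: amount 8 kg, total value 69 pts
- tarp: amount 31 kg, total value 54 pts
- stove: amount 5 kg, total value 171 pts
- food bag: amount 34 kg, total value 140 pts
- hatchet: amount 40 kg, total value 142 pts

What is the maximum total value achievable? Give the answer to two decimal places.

Take in order of value per unit:
- stove (171/5 per unit): all 5 → value 171, running total 171.00
- water filter (69/8 per unit): all 8 → value 69, running total 240.00
- food bag (140/34 per unit): all 34 → value 140, running total 380.00
- hatchet (142/40 per unit): 16 of 40 → value 16×142/40 = 56.8000, running total 436.80
Total 436.80.

436.80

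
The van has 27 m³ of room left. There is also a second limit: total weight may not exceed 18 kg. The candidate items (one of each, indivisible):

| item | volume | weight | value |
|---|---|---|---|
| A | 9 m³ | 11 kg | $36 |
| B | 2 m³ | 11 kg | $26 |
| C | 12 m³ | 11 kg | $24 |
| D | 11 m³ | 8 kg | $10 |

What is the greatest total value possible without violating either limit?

Feasible sets respecting both limits:
- A: volume 9, weight 11, value 36
- B: volume 2, weight 11, value 26
- C: volume 12, weight 11, value 24
Best: $36.

$36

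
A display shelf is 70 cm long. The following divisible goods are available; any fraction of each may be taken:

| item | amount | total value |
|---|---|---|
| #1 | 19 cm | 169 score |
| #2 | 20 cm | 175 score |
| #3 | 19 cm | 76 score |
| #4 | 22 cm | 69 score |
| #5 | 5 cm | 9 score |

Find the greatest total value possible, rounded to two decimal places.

457.64

Take in order of value per unit:
- #1 (169/19 per unit): all 19 → value 169, running total 169.00
- #2 (175/20 per unit): all 20 → value 175, running total 344.00
- #3 (76/19 per unit): all 19 → value 76, running total 420.00
- #4 (69/22 per unit): 12 of 22 → value 12×69/22 = 37.6364, running total 457.64
Total 457.64.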